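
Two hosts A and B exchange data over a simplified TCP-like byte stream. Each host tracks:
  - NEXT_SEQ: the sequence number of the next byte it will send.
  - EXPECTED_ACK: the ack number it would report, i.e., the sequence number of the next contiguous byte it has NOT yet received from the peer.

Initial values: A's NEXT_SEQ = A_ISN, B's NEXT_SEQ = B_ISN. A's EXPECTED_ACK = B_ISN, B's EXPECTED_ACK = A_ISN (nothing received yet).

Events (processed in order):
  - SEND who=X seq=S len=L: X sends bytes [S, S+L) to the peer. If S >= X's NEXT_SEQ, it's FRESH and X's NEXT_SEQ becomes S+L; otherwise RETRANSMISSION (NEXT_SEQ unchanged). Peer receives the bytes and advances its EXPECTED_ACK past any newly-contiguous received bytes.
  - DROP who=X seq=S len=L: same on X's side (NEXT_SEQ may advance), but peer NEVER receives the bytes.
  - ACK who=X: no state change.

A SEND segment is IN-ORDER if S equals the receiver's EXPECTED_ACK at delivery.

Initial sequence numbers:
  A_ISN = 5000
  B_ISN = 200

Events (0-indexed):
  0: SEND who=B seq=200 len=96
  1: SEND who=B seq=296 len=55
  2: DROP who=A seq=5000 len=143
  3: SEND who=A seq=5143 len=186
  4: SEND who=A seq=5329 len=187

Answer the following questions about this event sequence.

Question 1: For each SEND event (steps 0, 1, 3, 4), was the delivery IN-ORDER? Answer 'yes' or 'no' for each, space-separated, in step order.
Answer: yes yes no no

Derivation:
Step 0: SEND seq=200 -> in-order
Step 1: SEND seq=296 -> in-order
Step 3: SEND seq=5143 -> out-of-order
Step 4: SEND seq=5329 -> out-of-order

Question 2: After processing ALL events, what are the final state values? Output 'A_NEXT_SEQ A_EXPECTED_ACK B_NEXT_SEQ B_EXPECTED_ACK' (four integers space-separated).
After event 0: A_seq=5000 A_ack=296 B_seq=296 B_ack=5000
After event 1: A_seq=5000 A_ack=351 B_seq=351 B_ack=5000
After event 2: A_seq=5143 A_ack=351 B_seq=351 B_ack=5000
After event 3: A_seq=5329 A_ack=351 B_seq=351 B_ack=5000
After event 4: A_seq=5516 A_ack=351 B_seq=351 B_ack=5000

Answer: 5516 351 351 5000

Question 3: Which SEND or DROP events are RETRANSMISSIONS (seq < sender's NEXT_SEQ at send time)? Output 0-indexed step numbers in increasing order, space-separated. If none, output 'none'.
Answer: none

Derivation:
Step 0: SEND seq=200 -> fresh
Step 1: SEND seq=296 -> fresh
Step 2: DROP seq=5000 -> fresh
Step 3: SEND seq=5143 -> fresh
Step 4: SEND seq=5329 -> fresh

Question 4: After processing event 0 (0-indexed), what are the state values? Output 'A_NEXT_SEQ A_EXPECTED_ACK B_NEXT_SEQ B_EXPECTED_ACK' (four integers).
After event 0: A_seq=5000 A_ack=296 B_seq=296 B_ack=5000

5000 296 296 5000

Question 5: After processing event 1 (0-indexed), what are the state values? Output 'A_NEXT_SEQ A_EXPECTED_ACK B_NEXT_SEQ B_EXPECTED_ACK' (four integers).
After event 0: A_seq=5000 A_ack=296 B_seq=296 B_ack=5000
After event 1: A_seq=5000 A_ack=351 B_seq=351 B_ack=5000

5000 351 351 5000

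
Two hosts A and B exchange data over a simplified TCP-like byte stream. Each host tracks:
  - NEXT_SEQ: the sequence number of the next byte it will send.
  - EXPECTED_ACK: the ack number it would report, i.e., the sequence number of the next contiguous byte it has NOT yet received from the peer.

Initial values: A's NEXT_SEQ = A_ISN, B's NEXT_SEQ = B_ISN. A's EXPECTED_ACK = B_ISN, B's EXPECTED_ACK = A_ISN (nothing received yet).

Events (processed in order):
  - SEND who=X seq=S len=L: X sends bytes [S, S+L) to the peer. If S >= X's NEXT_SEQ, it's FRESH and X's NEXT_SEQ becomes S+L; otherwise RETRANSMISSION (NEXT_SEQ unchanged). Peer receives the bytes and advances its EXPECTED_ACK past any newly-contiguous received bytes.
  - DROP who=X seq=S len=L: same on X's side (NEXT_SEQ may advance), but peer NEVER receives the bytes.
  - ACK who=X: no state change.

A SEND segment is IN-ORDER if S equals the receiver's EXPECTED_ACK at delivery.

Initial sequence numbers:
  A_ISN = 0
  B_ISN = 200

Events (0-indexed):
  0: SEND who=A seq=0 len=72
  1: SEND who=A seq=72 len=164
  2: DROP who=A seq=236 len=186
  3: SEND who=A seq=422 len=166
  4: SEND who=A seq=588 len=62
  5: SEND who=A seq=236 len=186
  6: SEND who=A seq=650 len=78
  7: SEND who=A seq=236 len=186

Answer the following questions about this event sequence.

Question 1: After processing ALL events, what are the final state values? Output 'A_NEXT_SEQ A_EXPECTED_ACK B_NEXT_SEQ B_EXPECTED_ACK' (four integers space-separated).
Answer: 728 200 200 728

Derivation:
After event 0: A_seq=72 A_ack=200 B_seq=200 B_ack=72
After event 1: A_seq=236 A_ack=200 B_seq=200 B_ack=236
After event 2: A_seq=422 A_ack=200 B_seq=200 B_ack=236
After event 3: A_seq=588 A_ack=200 B_seq=200 B_ack=236
After event 4: A_seq=650 A_ack=200 B_seq=200 B_ack=236
After event 5: A_seq=650 A_ack=200 B_seq=200 B_ack=650
After event 6: A_seq=728 A_ack=200 B_seq=200 B_ack=728
After event 7: A_seq=728 A_ack=200 B_seq=200 B_ack=728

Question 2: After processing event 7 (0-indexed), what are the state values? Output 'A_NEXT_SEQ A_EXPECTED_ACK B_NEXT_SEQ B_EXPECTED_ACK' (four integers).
After event 0: A_seq=72 A_ack=200 B_seq=200 B_ack=72
After event 1: A_seq=236 A_ack=200 B_seq=200 B_ack=236
After event 2: A_seq=422 A_ack=200 B_seq=200 B_ack=236
After event 3: A_seq=588 A_ack=200 B_seq=200 B_ack=236
After event 4: A_seq=650 A_ack=200 B_seq=200 B_ack=236
After event 5: A_seq=650 A_ack=200 B_seq=200 B_ack=650
After event 6: A_seq=728 A_ack=200 B_seq=200 B_ack=728
After event 7: A_seq=728 A_ack=200 B_seq=200 B_ack=728

728 200 200 728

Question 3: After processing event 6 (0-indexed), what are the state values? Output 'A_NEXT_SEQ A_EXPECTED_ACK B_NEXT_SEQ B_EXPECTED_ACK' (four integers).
After event 0: A_seq=72 A_ack=200 B_seq=200 B_ack=72
After event 1: A_seq=236 A_ack=200 B_seq=200 B_ack=236
After event 2: A_seq=422 A_ack=200 B_seq=200 B_ack=236
After event 3: A_seq=588 A_ack=200 B_seq=200 B_ack=236
After event 4: A_seq=650 A_ack=200 B_seq=200 B_ack=236
After event 5: A_seq=650 A_ack=200 B_seq=200 B_ack=650
After event 6: A_seq=728 A_ack=200 B_seq=200 B_ack=728

728 200 200 728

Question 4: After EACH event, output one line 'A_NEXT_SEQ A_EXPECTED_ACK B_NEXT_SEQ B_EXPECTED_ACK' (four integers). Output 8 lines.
72 200 200 72
236 200 200 236
422 200 200 236
588 200 200 236
650 200 200 236
650 200 200 650
728 200 200 728
728 200 200 728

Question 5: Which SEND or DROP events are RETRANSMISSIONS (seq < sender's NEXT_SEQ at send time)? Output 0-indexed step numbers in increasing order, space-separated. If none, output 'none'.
Step 0: SEND seq=0 -> fresh
Step 1: SEND seq=72 -> fresh
Step 2: DROP seq=236 -> fresh
Step 3: SEND seq=422 -> fresh
Step 4: SEND seq=588 -> fresh
Step 5: SEND seq=236 -> retransmit
Step 6: SEND seq=650 -> fresh
Step 7: SEND seq=236 -> retransmit

Answer: 5 7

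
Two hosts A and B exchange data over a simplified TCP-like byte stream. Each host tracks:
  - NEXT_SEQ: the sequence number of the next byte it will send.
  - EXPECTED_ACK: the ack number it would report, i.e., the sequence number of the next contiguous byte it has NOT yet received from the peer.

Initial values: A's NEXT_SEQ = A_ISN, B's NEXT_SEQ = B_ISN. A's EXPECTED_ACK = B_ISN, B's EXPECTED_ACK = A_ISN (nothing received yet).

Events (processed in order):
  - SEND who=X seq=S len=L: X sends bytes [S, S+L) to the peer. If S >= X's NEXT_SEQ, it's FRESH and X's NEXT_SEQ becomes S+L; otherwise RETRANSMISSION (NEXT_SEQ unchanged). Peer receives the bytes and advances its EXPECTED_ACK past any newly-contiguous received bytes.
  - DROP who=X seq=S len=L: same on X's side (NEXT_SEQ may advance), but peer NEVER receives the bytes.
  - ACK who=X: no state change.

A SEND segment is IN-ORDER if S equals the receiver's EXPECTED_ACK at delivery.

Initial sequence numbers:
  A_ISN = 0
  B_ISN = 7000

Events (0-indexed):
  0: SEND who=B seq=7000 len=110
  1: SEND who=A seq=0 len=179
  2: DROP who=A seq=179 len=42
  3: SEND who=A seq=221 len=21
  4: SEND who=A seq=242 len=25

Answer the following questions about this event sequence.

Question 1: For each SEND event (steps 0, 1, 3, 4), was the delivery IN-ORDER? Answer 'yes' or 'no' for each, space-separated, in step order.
Answer: yes yes no no

Derivation:
Step 0: SEND seq=7000 -> in-order
Step 1: SEND seq=0 -> in-order
Step 3: SEND seq=221 -> out-of-order
Step 4: SEND seq=242 -> out-of-order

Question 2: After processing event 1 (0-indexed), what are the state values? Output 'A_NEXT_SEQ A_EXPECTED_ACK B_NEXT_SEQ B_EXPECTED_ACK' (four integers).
After event 0: A_seq=0 A_ack=7110 B_seq=7110 B_ack=0
After event 1: A_seq=179 A_ack=7110 B_seq=7110 B_ack=179

179 7110 7110 179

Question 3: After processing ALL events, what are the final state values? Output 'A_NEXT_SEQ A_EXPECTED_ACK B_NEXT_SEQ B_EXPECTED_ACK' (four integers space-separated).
After event 0: A_seq=0 A_ack=7110 B_seq=7110 B_ack=0
After event 1: A_seq=179 A_ack=7110 B_seq=7110 B_ack=179
After event 2: A_seq=221 A_ack=7110 B_seq=7110 B_ack=179
After event 3: A_seq=242 A_ack=7110 B_seq=7110 B_ack=179
After event 4: A_seq=267 A_ack=7110 B_seq=7110 B_ack=179

Answer: 267 7110 7110 179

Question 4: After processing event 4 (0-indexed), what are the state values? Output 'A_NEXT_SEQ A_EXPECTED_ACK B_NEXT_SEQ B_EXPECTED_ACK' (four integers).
After event 0: A_seq=0 A_ack=7110 B_seq=7110 B_ack=0
After event 1: A_seq=179 A_ack=7110 B_seq=7110 B_ack=179
After event 2: A_seq=221 A_ack=7110 B_seq=7110 B_ack=179
After event 3: A_seq=242 A_ack=7110 B_seq=7110 B_ack=179
After event 4: A_seq=267 A_ack=7110 B_seq=7110 B_ack=179

267 7110 7110 179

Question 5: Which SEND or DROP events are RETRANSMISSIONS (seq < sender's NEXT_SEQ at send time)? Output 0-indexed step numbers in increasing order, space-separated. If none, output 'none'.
Answer: none

Derivation:
Step 0: SEND seq=7000 -> fresh
Step 1: SEND seq=0 -> fresh
Step 2: DROP seq=179 -> fresh
Step 3: SEND seq=221 -> fresh
Step 4: SEND seq=242 -> fresh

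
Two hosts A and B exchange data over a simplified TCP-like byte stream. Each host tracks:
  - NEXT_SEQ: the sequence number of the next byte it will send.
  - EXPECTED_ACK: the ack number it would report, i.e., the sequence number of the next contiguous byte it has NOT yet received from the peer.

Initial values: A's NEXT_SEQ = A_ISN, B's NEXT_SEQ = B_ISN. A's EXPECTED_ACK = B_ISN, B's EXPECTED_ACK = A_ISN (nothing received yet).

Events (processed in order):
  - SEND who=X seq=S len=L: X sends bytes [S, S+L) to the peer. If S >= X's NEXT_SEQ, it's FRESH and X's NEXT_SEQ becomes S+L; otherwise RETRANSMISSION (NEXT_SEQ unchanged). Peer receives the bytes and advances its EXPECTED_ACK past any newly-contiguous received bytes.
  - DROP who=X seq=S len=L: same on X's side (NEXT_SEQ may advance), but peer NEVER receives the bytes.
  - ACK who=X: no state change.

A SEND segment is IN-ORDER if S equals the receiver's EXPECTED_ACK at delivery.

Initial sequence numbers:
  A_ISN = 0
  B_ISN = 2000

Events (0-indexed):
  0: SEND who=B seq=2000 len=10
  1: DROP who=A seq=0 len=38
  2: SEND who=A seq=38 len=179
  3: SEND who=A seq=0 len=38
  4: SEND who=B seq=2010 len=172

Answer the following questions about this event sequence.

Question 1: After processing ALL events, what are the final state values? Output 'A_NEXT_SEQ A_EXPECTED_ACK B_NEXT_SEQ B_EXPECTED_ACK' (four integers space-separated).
Answer: 217 2182 2182 217

Derivation:
After event 0: A_seq=0 A_ack=2010 B_seq=2010 B_ack=0
After event 1: A_seq=38 A_ack=2010 B_seq=2010 B_ack=0
After event 2: A_seq=217 A_ack=2010 B_seq=2010 B_ack=0
After event 3: A_seq=217 A_ack=2010 B_seq=2010 B_ack=217
After event 4: A_seq=217 A_ack=2182 B_seq=2182 B_ack=217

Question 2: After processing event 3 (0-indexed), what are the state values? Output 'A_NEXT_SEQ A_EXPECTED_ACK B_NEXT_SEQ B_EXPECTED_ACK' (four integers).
After event 0: A_seq=0 A_ack=2010 B_seq=2010 B_ack=0
After event 1: A_seq=38 A_ack=2010 B_seq=2010 B_ack=0
After event 2: A_seq=217 A_ack=2010 B_seq=2010 B_ack=0
After event 3: A_seq=217 A_ack=2010 B_seq=2010 B_ack=217

217 2010 2010 217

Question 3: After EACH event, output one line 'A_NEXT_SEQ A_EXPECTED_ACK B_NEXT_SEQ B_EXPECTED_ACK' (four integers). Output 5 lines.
0 2010 2010 0
38 2010 2010 0
217 2010 2010 0
217 2010 2010 217
217 2182 2182 217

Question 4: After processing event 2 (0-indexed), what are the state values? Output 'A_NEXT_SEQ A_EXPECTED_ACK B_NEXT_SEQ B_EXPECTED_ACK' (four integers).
After event 0: A_seq=0 A_ack=2010 B_seq=2010 B_ack=0
After event 1: A_seq=38 A_ack=2010 B_seq=2010 B_ack=0
After event 2: A_seq=217 A_ack=2010 B_seq=2010 B_ack=0

217 2010 2010 0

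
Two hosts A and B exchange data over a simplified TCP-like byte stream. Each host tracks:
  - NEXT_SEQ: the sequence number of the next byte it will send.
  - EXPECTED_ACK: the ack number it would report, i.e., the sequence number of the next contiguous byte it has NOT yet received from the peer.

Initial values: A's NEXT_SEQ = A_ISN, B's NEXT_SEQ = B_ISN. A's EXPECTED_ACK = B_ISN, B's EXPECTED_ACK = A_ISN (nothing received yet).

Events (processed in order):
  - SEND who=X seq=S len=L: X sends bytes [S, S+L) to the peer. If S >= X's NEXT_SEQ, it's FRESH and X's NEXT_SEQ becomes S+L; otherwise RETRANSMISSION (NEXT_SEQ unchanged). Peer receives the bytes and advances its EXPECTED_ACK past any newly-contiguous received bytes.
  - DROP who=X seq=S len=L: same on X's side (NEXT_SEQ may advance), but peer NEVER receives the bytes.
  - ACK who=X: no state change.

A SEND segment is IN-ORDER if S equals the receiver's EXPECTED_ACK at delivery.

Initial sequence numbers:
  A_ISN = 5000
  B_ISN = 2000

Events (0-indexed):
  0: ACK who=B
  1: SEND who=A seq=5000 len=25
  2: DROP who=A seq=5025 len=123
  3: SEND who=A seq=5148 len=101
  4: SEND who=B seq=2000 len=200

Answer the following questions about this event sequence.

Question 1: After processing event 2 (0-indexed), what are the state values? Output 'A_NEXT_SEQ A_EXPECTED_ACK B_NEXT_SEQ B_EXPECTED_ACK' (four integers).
After event 0: A_seq=5000 A_ack=2000 B_seq=2000 B_ack=5000
After event 1: A_seq=5025 A_ack=2000 B_seq=2000 B_ack=5025
After event 2: A_seq=5148 A_ack=2000 B_seq=2000 B_ack=5025

5148 2000 2000 5025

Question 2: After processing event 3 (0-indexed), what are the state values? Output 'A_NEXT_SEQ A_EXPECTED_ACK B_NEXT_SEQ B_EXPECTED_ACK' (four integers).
After event 0: A_seq=5000 A_ack=2000 B_seq=2000 B_ack=5000
After event 1: A_seq=5025 A_ack=2000 B_seq=2000 B_ack=5025
After event 2: A_seq=5148 A_ack=2000 B_seq=2000 B_ack=5025
After event 3: A_seq=5249 A_ack=2000 B_seq=2000 B_ack=5025

5249 2000 2000 5025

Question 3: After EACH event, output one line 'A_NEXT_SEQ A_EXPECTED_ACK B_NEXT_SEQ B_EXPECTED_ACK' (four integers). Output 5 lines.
5000 2000 2000 5000
5025 2000 2000 5025
5148 2000 2000 5025
5249 2000 2000 5025
5249 2200 2200 5025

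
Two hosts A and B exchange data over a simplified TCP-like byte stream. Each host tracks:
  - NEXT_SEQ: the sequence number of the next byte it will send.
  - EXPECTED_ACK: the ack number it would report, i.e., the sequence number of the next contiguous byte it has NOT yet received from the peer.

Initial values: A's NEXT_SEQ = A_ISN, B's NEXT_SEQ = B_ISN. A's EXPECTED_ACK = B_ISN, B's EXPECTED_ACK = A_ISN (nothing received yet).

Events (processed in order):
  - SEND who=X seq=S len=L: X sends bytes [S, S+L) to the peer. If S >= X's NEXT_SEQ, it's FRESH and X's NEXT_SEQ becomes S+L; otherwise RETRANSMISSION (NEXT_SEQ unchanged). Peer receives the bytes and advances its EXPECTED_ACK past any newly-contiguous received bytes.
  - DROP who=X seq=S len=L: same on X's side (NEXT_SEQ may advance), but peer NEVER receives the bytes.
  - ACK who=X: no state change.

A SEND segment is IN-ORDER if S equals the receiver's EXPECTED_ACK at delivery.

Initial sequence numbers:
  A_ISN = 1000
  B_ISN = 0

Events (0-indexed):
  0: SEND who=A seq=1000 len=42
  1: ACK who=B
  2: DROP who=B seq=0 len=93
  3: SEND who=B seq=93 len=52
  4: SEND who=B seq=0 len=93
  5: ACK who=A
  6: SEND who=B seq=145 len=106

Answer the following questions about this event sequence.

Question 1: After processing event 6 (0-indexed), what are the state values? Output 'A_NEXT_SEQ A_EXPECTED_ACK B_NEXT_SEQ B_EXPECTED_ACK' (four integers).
After event 0: A_seq=1042 A_ack=0 B_seq=0 B_ack=1042
After event 1: A_seq=1042 A_ack=0 B_seq=0 B_ack=1042
After event 2: A_seq=1042 A_ack=0 B_seq=93 B_ack=1042
After event 3: A_seq=1042 A_ack=0 B_seq=145 B_ack=1042
After event 4: A_seq=1042 A_ack=145 B_seq=145 B_ack=1042
After event 5: A_seq=1042 A_ack=145 B_seq=145 B_ack=1042
After event 6: A_seq=1042 A_ack=251 B_seq=251 B_ack=1042

1042 251 251 1042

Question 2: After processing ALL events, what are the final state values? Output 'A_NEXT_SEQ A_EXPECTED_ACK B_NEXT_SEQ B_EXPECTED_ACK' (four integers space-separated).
After event 0: A_seq=1042 A_ack=0 B_seq=0 B_ack=1042
After event 1: A_seq=1042 A_ack=0 B_seq=0 B_ack=1042
After event 2: A_seq=1042 A_ack=0 B_seq=93 B_ack=1042
After event 3: A_seq=1042 A_ack=0 B_seq=145 B_ack=1042
After event 4: A_seq=1042 A_ack=145 B_seq=145 B_ack=1042
After event 5: A_seq=1042 A_ack=145 B_seq=145 B_ack=1042
After event 6: A_seq=1042 A_ack=251 B_seq=251 B_ack=1042

Answer: 1042 251 251 1042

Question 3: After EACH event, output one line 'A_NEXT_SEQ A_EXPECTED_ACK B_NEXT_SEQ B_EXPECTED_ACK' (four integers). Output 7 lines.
1042 0 0 1042
1042 0 0 1042
1042 0 93 1042
1042 0 145 1042
1042 145 145 1042
1042 145 145 1042
1042 251 251 1042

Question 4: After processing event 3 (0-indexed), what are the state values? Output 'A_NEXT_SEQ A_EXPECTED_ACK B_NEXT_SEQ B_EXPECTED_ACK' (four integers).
After event 0: A_seq=1042 A_ack=0 B_seq=0 B_ack=1042
After event 1: A_seq=1042 A_ack=0 B_seq=0 B_ack=1042
After event 2: A_seq=1042 A_ack=0 B_seq=93 B_ack=1042
After event 3: A_seq=1042 A_ack=0 B_seq=145 B_ack=1042

1042 0 145 1042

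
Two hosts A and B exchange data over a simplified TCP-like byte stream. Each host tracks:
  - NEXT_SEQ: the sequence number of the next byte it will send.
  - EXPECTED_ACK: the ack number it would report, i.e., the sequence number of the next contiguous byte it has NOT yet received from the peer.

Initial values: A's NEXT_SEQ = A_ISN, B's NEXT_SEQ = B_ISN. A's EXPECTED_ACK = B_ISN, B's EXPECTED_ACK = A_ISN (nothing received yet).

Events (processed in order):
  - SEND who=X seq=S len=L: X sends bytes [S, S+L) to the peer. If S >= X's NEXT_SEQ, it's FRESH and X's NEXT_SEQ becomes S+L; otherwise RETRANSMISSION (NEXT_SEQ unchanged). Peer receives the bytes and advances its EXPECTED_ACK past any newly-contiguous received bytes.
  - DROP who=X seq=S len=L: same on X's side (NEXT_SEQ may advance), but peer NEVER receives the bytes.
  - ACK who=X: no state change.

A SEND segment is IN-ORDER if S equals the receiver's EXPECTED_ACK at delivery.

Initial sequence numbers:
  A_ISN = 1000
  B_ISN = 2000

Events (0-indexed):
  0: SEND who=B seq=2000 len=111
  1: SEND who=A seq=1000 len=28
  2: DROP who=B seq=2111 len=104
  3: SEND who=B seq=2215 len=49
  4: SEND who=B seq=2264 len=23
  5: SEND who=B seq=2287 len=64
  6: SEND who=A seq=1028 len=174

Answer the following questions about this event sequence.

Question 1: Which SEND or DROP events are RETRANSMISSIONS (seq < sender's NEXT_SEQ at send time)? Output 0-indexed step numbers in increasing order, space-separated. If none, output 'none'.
Answer: none

Derivation:
Step 0: SEND seq=2000 -> fresh
Step 1: SEND seq=1000 -> fresh
Step 2: DROP seq=2111 -> fresh
Step 3: SEND seq=2215 -> fresh
Step 4: SEND seq=2264 -> fresh
Step 5: SEND seq=2287 -> fresh
Step 6: SEND seq=1028 -> fresh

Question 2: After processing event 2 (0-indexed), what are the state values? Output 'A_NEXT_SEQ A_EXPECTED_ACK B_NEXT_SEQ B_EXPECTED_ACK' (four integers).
After event 0: A_seq=1000 A_ack=2111 B_seq=2111 B_ack=1000
After event 1: A_seq=1028 A_ack=2111 B_seq=2111 B_ack=1028
After event 2: A_seq=1028 A_ack=2111 B_seq=2215 B_ack=1028

1028 2111 2215 1028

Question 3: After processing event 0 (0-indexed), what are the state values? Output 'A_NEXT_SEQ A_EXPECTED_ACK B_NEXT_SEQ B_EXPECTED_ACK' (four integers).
After event 0: A_seq=1000 A_ack=2111 B_seq=2111 B_ack=1000

1000 2111 2111 1000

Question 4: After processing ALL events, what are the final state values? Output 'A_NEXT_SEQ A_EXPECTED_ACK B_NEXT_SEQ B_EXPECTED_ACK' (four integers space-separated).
Answer: 1202 2111 2351 1202

Derivation:
After event 0: A_seq=1000 A_ack=2111 B_seq=2111 B_ack=1000
After event 1: A_seq=1028 A_ack=2111 B_seq=2111 B_ack=1028
After event 2: A_seq=1028 A_ack=2111 B_seq=2215 B_ack=1028
After event 3: A_seq=1028 A_ack=2111 B_seq=2264 B_ack=1028
After event 4: A_seq=1028 A_ack=2111 B_seq=2287 B_ack=1028
After event 5: A_seq=1028 A_ack=2111 B_seq=2351 B_ack=1028
After event 6: A_seq=1202 A_ack=2111 B_seq=2351 B_ack=1202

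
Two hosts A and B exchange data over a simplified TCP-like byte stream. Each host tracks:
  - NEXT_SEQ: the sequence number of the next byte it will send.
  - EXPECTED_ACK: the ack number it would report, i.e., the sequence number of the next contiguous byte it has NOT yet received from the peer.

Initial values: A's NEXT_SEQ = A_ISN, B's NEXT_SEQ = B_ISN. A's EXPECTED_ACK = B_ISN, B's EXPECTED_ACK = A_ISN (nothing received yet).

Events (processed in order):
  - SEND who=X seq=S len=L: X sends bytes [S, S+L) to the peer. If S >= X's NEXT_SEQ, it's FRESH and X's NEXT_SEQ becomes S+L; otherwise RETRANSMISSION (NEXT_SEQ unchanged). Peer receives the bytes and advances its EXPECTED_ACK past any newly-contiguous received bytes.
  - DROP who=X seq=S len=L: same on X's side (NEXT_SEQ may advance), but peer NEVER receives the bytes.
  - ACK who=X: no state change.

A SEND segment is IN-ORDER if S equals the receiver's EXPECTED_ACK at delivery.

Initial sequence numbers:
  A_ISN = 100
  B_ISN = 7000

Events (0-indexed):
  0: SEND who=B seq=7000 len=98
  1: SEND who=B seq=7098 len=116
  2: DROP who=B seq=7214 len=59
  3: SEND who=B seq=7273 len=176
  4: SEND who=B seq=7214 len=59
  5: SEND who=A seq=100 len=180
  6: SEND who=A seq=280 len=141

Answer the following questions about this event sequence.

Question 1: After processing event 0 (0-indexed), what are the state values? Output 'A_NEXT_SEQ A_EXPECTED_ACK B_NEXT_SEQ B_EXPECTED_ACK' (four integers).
After event 0: A_seq=100 A_ack=7098 B_seq=7098 B_ack=100

100 7098 7098 100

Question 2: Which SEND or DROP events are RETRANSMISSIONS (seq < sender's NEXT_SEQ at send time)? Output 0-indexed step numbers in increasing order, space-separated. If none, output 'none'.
Step 0: SEND seq=7000 -> fresh
Step 1: SEND seq=7098 -> fresh
Step 2: DROP seq=7214 -> fresh
Step 3: SEND seq=7273 -> fresh
Step 4: SEND seq=7214 -> retransmit
Step 5: SEND seq=100 -> fresh
Step 6: SEND seq=280 -> fresh

Answer: 4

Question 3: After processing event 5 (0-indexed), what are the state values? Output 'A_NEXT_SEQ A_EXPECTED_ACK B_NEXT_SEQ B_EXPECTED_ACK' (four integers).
After event 0: A_seq=100 A_ack=7098 B_seq=7098 B_ack=100
After event 1: A_seq=100 A_ack=7214 B_seq=7214 B_ack=100
After event 2: A_seq=100 A_ack=7214 B_seq=7273 B_ack=100
After event 3: A_seq=100 A_ack=7214 B_seq=7449 B_ack=100
After event 4: A_seq=100 A_ack=7449 B_seq=7449 B_ack=100
After event 5: A_seq=280 A_ack=7449 B_seq=7449 B_ack=280

280 7449 7449 280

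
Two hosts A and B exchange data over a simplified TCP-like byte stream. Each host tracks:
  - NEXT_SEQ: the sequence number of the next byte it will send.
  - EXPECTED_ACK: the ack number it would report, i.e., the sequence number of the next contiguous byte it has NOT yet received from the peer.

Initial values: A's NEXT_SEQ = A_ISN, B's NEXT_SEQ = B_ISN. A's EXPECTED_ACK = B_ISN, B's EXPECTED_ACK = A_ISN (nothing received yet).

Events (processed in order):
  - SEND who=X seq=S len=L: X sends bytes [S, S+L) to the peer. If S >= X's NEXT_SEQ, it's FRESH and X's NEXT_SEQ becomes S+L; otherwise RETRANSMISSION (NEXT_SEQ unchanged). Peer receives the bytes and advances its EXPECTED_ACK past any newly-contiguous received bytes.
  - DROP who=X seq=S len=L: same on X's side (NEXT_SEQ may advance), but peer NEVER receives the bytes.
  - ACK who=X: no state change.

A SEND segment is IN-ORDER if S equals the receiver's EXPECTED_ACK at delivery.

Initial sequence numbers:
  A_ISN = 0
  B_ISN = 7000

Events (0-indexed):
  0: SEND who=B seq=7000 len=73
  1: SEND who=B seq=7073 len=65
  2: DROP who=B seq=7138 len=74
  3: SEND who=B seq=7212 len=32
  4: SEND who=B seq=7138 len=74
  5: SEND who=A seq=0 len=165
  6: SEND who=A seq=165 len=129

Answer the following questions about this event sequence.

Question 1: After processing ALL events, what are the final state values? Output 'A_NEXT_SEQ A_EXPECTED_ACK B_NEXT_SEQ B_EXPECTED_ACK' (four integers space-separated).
Answer: 294 7244 7244 294

Derivation:
After event 0: A_seq=0 A_ack=7073 B_seq=7073 B_ack=0
After event 1: A_seq=0 A_ack=7138 B_seq=7138 B_ack=0
After event 2: A_seq=0 A_ack=7138 B_seq=7212 B_ack=0
After event 3: A_seq=0 A_ack=7138 B_seq=7244 B_ack=0
After event 4: A_seq=0 A_ack=7244 B_seq=7244 B_ack=0
After event 5: A_seq=165 A_ack=7244 B_seq=7244 B_ack=165
After event 6: A_seq=294 A_ack=7244 B_seq=7244 B_ack=294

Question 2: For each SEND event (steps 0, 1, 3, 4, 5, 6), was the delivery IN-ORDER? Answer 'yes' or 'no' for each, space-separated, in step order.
Step 0: SEND seq=7000 -> in-order
Step 1: SEND seq=7073 -> in-order
Step 3: SEND seq=7212 -> out-of-order
Step 4: SEND seq=7138 -> in-order
Step 5: SEND seq=0 -> in-order
Step 6: SEND seq=165 -> in-order

Answer: yes yes no yes yes yes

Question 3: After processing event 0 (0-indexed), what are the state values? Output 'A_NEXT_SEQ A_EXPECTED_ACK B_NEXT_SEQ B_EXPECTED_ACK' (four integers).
After event 0: A_seq=0 A_ack=7073 B_seq=7073 B_ack=0

0 7073 7073 0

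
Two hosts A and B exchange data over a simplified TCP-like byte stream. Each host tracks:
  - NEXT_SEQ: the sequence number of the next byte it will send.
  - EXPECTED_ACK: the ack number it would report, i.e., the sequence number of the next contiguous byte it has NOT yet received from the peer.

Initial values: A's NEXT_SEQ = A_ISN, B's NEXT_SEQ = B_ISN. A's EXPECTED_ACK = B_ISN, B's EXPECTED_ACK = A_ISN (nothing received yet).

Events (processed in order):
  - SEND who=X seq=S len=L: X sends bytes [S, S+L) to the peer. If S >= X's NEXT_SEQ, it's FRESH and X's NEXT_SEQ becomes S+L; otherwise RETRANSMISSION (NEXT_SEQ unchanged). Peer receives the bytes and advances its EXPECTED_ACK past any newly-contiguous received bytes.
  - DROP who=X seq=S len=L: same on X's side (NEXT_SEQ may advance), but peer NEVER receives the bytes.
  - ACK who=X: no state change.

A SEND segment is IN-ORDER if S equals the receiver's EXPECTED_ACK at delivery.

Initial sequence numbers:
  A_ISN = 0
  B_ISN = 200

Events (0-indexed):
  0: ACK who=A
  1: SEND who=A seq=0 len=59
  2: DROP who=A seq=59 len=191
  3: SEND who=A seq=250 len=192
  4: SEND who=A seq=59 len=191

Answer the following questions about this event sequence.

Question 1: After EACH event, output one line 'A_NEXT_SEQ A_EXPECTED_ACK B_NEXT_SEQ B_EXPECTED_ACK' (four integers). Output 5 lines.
0 200 200 0
59 200 200 59
250 200 200 59
442 200 200 59
442 200 200 442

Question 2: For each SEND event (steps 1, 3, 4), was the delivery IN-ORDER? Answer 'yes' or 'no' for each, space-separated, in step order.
Answer: yes no yes

Derivation:
Step 1: SEND seq=0 -> in-order
Step 3: SEND seq=250 -> out-of-order
Step 4: SEND seq=59 -> in-order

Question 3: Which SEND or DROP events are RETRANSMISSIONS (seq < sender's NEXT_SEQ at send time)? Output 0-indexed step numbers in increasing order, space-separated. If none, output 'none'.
Answer: 4

Derivation:
Step 1: SEND seq=0 -> fresh
Step 2: DROP seq=59 -> fresh
Step 3: SEND seq=250 -> fresh
Step 4: SEND seq=59 -> retransmit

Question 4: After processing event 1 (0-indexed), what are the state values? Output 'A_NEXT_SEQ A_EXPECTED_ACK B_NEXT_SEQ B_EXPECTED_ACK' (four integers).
After event 0: A_seq=0 A_ack=200 B_seq=200 B_ack=0
After event 1: A_seq=59 A_ack=200 B_seq=200 B_ack=59

59 200 200 59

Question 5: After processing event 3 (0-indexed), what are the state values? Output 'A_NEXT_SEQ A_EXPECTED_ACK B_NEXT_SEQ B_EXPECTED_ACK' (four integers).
After event 0: A_seq=0 A_ack=200 B_seq=200 B_ack=0
After event 1: A_seq=59 A_ack=200 B_seq=200 B_ack=59
After event 2: A_seq=250 A_ack=200 B_seq=200 B_ack=59
After event 3: A_seq=442 A_ack=200 B_seq=200 B_ack=59

442 200 200 59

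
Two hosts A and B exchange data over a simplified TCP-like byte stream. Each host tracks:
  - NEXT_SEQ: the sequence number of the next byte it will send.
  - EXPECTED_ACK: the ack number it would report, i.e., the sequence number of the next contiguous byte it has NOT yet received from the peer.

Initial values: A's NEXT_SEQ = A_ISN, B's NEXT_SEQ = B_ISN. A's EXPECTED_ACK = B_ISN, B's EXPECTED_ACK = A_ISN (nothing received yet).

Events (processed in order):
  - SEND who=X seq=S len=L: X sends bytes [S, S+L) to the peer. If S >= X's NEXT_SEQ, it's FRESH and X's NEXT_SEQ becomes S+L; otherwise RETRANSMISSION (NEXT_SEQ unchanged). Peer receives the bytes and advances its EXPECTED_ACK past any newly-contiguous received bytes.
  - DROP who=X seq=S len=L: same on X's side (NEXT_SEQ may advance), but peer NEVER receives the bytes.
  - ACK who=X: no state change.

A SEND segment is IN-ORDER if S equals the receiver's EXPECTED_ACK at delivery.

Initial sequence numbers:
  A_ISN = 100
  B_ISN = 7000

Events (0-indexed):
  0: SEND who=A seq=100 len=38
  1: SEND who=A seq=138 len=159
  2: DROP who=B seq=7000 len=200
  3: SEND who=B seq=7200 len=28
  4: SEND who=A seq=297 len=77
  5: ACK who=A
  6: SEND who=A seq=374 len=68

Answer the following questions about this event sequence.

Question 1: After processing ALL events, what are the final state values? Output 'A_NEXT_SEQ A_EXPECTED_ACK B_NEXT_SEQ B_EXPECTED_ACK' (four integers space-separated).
Answer: 442 7000 7228 442

Derivation:
After event 0: A_seq=138 A_ack=7000 B_seq=7000 B_ack=138
After event 1: A_seq=297 A_ack=7000 B_seq=7000 B_ack=297
After event 2: A_seq=297 A_ack=7000 B_seq=7200 B_ack=297
After event 3: A_seq=297 A_ack=7000 B_seq=7228 B_ack=297
After event 4: A_seq=374 A_ack=7000 B_seq=7228 B_ack=374
After event 5: A_seq=374 A_ack=7000 B_seq=7228 B_ack=374
After event 6: A_seq=442 A_ack=7000 B_seq=7228 B_ack=442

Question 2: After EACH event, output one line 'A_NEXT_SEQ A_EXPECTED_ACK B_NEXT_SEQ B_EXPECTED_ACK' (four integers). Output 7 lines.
138 7000 7000 138
297 7000 7000 297
297 7000 7200 297
297 7000 7228 297
374 7000 7228 374
374 7000 7228 374
442 7000 7228 442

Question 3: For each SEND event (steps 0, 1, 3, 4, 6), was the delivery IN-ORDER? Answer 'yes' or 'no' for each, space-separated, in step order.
Answer: yes yes no yes yes

Derivation:
Step 0: SEND seq=100 -> in-order
Step 1: SEND seq=138 -> in-order
Step 3: SEND seq=7200 -> out-of-order
Step 4: SEND seq=297 -> in-order
Step 6: SEND seq=374 -> in-order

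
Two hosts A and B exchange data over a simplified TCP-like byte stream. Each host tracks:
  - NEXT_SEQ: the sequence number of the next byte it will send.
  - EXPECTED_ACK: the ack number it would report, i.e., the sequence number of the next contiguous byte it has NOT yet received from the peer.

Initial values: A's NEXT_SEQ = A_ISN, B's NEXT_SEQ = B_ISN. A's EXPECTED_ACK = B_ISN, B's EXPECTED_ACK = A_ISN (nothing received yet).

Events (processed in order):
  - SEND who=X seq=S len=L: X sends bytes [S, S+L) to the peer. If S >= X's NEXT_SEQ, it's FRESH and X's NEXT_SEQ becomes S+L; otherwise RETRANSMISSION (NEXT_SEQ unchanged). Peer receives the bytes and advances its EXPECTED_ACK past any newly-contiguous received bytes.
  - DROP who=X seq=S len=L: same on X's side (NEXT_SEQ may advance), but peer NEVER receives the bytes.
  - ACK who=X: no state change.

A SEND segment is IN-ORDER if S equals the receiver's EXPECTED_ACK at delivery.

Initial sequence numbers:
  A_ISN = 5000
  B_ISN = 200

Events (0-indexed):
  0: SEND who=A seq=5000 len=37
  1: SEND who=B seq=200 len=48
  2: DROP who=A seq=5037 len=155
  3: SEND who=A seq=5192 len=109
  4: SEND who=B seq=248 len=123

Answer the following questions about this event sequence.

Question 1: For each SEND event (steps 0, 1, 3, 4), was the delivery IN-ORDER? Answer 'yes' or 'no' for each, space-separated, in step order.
Step 0: SEND seq=5000 -> in-order
Step 1: SEND seq=200 -> in-order
Step 3: SEND seq=5192 -> out-of-order
Step 4: SEND seq=248 -> in-order

Answer: yes yes no yes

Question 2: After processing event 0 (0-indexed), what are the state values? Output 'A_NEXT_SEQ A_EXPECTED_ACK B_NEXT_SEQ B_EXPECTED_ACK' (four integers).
After event 0: A_seq=5037 A_ack=200 B_seq=200 B_ack=5037

5037 200 200 5037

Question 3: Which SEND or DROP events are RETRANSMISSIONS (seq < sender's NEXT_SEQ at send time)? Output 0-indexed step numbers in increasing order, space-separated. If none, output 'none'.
Answer: none

Derivation:
Step 0: SEND seq=5000 -> fresh
Step 1: SEND seq=200 -> fresh
Step 2: DROP seq=5037 -> fresh
Step 3: SEND seq=5192 -> fresh
Step 4: SEND seq=248 -> fresh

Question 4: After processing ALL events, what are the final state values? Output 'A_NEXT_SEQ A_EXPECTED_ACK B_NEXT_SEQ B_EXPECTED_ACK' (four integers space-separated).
After event 0: A_seq=5037 A_ack=200 B_seq=200 B_ack=5037
After event 1: A_seq=5037 A_ack=248 B_seq=248 B_ack=5037
After event 2: A_seq=5192 A_ack=248 B_seq=248 B_ack=5037
After event 3: A_seq=5301 A_ack=248 B_seq=248 B_ack=5037
After event 4: A_seq=5301 A_ack=371 B_seq=371 B_ack=5037

Answer: 5301 371 371 5037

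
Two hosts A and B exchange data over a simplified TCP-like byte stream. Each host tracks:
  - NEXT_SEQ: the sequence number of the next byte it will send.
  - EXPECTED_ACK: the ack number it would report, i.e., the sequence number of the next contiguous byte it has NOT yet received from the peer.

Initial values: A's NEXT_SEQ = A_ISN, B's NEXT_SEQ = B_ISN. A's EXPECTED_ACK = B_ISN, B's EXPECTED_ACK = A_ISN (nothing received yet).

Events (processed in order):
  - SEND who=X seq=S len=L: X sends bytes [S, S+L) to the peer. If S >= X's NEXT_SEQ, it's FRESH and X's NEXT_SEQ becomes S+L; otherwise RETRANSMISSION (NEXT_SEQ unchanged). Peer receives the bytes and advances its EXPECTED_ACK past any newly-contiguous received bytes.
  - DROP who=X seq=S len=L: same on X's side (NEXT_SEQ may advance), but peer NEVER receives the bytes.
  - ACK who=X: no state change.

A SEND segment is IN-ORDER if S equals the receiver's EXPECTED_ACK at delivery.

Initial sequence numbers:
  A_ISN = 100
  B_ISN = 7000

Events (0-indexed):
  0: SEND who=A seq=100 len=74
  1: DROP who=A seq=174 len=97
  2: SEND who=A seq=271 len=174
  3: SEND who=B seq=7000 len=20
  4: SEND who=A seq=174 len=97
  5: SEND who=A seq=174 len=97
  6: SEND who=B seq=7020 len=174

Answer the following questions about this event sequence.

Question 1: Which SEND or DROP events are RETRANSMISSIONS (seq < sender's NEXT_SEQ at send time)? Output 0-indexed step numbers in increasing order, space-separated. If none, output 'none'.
Step 0: SEND seq=100 -> fresh
Step 1: DROP seq=174 -> fresh
Step 2: SEND seq=271 -> fresh
Step 3: SEND seq=7000 -> fresh
Step 4: SEND seq=174 -> retransmit
Step 5: SEND seq=174 -> retransmit
Step 6: SEND seq=7020 -> fresh

Answer: 4 5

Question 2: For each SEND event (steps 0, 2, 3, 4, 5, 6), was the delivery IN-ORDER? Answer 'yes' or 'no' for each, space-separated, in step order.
Step 0: SEND seq=100 -> in-order
Step 2: SEND seq=271 -> out-of-order
Step 3: SEND seq=7000 -> in-order
Step 4: SEND seq=174 -> in-order
Step 5: SEND seq=174 -> out-of-order
Step 6: SEND seq=7020 -> in-order

Answer: yes no yes yes no yes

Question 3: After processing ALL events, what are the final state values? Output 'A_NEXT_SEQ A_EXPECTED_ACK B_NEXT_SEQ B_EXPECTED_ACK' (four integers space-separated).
After event 0: A_seq=174 A_ack=7000 B_seq=7000 B_ack=174
After event 1: A_seq=271 A_ack=7000 B_seq=7000 B_ack=174
After event 2: A_seq=445 A_ack=7000 B_seq=7000 B_ack=174
After event 3: A_seq=445 A_ack=7020 B_seq=7020 B_ack=174
After event 4: A_seq=445 A_ack=7020 B_seq=7020 B_ack=445
After event 5: A_seq=445 A_ack=7020 B_seq=7020 B_ack=445
After event 6: A_seq=445 A_ack=7194 B_seq=7194 B_ack=445

Answer: 445 7194 7194 445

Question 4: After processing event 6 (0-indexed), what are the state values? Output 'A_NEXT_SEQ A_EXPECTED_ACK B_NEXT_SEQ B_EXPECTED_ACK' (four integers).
After event 0: A_seq=174 A_ack=7000 B_seq=7000 B_ack=174
After event 1: A_seq=271 A_ack=7000 B_seq=7000 B_ack=174
After event 2: A_seq=445 A_ack=7000 B_seq=7000 B_ack=174
After event 3: A_seq=445 A_ack=7020 B_seq=7020 B_ack=174
After event 4: A_seq=445 A_ack=7020 B_seq=7020 B_ack=445
After event 5: A_seq=445 A_ack=7020 B_seq=7020 B_ack=445
After event 6: A_seq=445 A_ack=7194 B_seq=7194 B_ack=445

445 7194 7194 445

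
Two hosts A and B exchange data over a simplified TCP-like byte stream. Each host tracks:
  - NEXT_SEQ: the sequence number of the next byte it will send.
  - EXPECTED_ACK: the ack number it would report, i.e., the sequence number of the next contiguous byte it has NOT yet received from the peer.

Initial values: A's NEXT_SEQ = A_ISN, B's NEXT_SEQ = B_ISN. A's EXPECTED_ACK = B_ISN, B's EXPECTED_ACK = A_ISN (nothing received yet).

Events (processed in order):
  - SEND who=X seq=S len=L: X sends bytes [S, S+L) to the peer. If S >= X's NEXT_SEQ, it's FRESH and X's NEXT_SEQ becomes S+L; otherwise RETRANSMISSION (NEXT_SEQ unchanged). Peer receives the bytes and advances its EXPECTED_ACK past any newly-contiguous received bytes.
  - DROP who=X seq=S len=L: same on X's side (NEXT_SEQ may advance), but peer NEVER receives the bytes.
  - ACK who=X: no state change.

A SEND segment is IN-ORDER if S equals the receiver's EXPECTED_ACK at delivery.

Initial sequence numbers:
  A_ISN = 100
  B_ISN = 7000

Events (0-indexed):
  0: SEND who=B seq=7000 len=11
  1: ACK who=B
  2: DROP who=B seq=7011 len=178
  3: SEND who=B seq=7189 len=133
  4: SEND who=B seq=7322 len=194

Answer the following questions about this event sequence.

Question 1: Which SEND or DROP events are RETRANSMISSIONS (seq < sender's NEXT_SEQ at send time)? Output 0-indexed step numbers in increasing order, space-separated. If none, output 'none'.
Answer: none

Derivation:
Step 0: SEND seq=7000 -> fresh
Step 2: DROP seq=7011 -> fresh
Step 3: SEND seq=7189 -> fresh
Step 4: SEND seq=7322 -> fresh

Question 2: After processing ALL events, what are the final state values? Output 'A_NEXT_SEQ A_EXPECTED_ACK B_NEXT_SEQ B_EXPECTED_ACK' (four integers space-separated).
After event 0: A_seq=100 A_ack=7011 B_seq=7011 B_ack=100
After event 1: A_seq=100 A_ack=7011 B_seq=7011 B_ack=100
After event 2: A_seq=100 A_ack=7011 B_seq=7189 B_ack=100
After event 3: A_seq=100 A_ack=7011 B_seq=7322 B_ack=100
After event 4: A_seq=100 A_ack=7011 B_seq=7516 B_ack=100

Answer: 100 7011 7516 100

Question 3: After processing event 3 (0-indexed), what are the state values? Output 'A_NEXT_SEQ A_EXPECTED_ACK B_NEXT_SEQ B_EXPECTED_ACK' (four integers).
After event 0: A_seq=100 A_ack=7011 B_seq=7011 B_ack=100
After event 1: A_seq=100 A_ack=7011 B_seq=7011 B_ack=100
After event 2: A_seq=100 A_ack=7011 B_seq=7189 B_ack=100
After event 3: A_seq=100 A_ack=7011 B_seq=7322 B_ack=100

100 7011 7322 100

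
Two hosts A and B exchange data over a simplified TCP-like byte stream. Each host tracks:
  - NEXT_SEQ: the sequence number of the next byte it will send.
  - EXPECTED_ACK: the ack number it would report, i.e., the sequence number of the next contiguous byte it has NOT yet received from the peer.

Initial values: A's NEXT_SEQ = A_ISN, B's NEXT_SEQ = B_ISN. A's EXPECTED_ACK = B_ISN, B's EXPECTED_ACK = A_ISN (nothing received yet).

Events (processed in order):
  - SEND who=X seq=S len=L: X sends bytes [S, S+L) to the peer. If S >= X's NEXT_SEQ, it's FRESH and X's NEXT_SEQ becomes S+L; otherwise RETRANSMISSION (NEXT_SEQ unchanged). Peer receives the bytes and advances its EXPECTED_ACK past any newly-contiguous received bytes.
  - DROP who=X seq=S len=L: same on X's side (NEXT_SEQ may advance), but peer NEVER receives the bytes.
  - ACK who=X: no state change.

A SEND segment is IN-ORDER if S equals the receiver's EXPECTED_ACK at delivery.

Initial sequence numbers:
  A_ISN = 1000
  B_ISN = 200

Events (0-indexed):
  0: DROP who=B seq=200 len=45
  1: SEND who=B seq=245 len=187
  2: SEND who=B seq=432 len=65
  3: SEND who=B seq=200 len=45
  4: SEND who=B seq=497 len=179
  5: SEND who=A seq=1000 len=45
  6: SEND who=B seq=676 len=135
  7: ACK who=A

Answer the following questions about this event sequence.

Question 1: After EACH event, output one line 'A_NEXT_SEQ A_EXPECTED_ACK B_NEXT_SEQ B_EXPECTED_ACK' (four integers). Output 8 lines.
1000 200 245 1000
1000 200 432 1000
1000 200 497 1000
1000 497 497 1000
1000 676 676 1000
1045 676 676 1045
1045 811 811 1045
1045 811 811 1045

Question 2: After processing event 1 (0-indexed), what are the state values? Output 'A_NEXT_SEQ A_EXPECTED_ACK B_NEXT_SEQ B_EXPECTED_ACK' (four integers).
After event 0: A_seq=1000 A_ack=200 B_seq=245 B_ack=1000
After event 1: A_seq=1000 A_ack=200 B_seq=432 B_ack=1000

1000 200 432 1000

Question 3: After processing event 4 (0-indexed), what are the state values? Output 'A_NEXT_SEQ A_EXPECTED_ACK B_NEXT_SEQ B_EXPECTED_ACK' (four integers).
After event 0: A_seq=1000 A_ack=200 B_seq=245 B_ack=1000
After event 1: A_seq=1000 A_ack=200 B_seq=432 B_ack=1000
After event 2: A_seq=1000 A_ack=200 B_seq=497 B_ack=1000
After event 3: A_seq=1000 A_ack=497 B_seq=497 B_ack=1000
After event 4: A_seq=1000 A_ack=676 B_seq=676 B_ack=1000

1000 676 676 1000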